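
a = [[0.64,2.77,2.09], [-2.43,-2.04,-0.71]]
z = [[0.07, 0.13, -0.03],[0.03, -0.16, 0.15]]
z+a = [[0.71, 2.9, 2.06], [-2.40, -2.2, -0.56]]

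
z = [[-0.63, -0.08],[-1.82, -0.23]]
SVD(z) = [[-0.33, -0.94],[-0.94, 0.33]] @ diag([1.941288198588308, 0.00036058530645216076]) @ [[0.99,  0.13], [-0.13,  0.99]]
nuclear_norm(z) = 1.94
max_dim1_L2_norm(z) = 1.83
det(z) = -0.00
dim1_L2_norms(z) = [0.64, 1.83]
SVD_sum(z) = [[-0.63, -0.08], [-1.82, -0.23]] + [[0.0, -0.00],  [-0.0, 0.0]]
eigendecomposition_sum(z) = [[-0.63, -0.08], [-1.82, -0.23]] + [[0.0, -0.0],[-0.00, 0.0]]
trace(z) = -0.86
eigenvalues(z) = [-0.86, 0.0]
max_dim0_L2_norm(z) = 1.93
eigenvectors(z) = [[-0.33,0.13], [-0.94,-0.99]]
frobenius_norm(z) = 1.94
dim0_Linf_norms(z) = [1.82, 0.23]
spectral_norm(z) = 1.94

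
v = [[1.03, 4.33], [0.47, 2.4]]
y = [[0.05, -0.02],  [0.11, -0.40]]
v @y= [[0.53, -1.75], [0.29, -0.97]]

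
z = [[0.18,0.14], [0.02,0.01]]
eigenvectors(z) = [[0.99, -0.60], [0.11, 0.8]]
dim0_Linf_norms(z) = [0.18, 0.14]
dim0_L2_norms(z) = [0.18, 0.14]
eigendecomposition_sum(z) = [[0.18, 0.14], [0.02, 0.01]] + [[-0.00, 0.00],  [0.00, -0.0]]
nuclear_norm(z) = 0.23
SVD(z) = [[-1.00, -0.10], [-0.10, 1.0]] @ diag([0.22908720057050866, 0.0043651500280663625]) @ [[-0.79,-0.61],[0.61,-0.79]]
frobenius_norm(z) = 0.23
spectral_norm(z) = 0.23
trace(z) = 0.19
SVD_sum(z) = [[0.18,  0.14], [0.02,  0.01]] + [[-0.0, 0.0], [0.00, -0.0]]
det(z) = -0.00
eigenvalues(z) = [0.2, -0.01]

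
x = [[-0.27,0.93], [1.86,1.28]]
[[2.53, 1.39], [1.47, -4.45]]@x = [[1.9, 4.13], [-8.67, -4.33]]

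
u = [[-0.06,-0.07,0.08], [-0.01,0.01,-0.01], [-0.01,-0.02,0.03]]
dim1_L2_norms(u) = [0.12, 0.02, 0.04]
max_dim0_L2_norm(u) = 0.09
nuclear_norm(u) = 0.15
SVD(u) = [[-0.96, -0.19, -0.22], [0.06, -0.87, 0.50], [-0.28, 0.46, 0.84]] @ diag([0.12754290233422558, 0.017696870693707872, 0.004430443748924047]) @ [[0.47, 0.57, -0.67], [0.88, -0.25, 0.4], [-0.06, 0.78, 0.62]]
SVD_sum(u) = [[-0.06, -0.07, 0.08], [0.0, 0.0, -0.01], [-0.02, -0.02, 0.02]] + [[-0.00, 0.00, -0.00], [-0.01, 0.0, -0.01], [0.01, -0.00, 0.0]] + [[0.00,-0.00,-0.0], [-0.00,0.0,0.00], [-0.00,0.00,0.0]]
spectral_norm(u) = 0.13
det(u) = -0.00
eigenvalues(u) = [-0.06, 0.0, 0.03]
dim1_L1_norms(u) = [0.21, 0.03, 0.06]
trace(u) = -0.02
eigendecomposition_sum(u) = [[-0.06,-0.05,0.05], [-0.01,-0.01,0.01], [-0.01,-0.01,0.01]] + [[0.00, -0.0, -0.0], [-0.00, 0.00, 0.0], [-0.00, 0.00, 0.0]] + [[-0.00,-0.02,0.03], [0.0,0.02,-0.02], [-0.0,-0.01,0.02]]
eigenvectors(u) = [[0.98,0.16,0.74], [0.16,-0.80,-0.48], [0.14,-0.57,0.46]]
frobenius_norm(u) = 0.13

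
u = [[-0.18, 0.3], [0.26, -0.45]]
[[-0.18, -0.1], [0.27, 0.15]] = u @ [[-0.29, 0.06], [-0.77, -0.3]]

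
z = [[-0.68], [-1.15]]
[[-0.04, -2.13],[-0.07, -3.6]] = z @ [[0.06,  3.13]]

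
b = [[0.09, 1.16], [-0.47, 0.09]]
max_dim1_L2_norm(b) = 1.16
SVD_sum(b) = [[0.06, 1.16], [0.00, 0.06]] + [[0.03, -0.0],[-0.47, 0.03]]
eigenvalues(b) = [(0.09+0.74j), (0.09-0.74j)]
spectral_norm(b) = 1.16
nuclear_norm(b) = 1.64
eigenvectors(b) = [[(0.84+0j), 0.84-0.00j], [0.00+0.54j, -0.54j]]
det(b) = 0.55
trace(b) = 0.18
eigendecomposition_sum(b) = [[0.05+0.37j, (0.58-0.07j)],[(-0.24+0.03j), (0.04+0.37j)]] + [[0.04-0.37j,  0.58+0.07j], [(-0.23-0.03j),  0.04-0.37j]]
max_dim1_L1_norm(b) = 1.25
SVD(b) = [[1.0, 0.05],[0.05, -1.0]] @ diag([1.1649542670173745, 0.47495426701737453]) @ [[0.05, 1.0], [1.00, -0.05]]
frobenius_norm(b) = 1.26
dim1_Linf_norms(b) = [1.16, 0.47]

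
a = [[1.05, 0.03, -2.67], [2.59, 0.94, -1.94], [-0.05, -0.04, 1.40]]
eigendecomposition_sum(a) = [[(0.24+0.17j), -0.05+0.03j, (0.24+0.9j)],[(0.42-1.43j), 0.25+0.20j, 3.91-2.58j],[0.06-0.03j, 0.02j, (0.22+0.05j)]] + [[0.24-0.17j, -0.05-0.03j, (0.24-0.9j)], [(0.42+1.43j), 0.25-0.20j, 3.91+2.58j], [(0.06+0.03j), 0.00-0.02j, (0.22-0.05j)]] + [[(0.57+0j), (0.14-0j), (-3.14-0j)],[1.76+0.00j, 0.43-0.00j, -9.77-0.00j],[(-0.17-0j), -0.04+0.00j, 0.97+0.00j]]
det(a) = 1.35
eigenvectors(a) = [[(0.06-0.18j), 0.06+0.18j, -0.30+0.00j], [-0.98+0.00j, -0.98-0.00j, -0.95+0.00j], [(-0.03-0.03j), -0.03+0.03j, (0.09+0j)]]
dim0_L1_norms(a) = [3.69, 1.01, 6.01]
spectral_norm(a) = 4.37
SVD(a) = [[-0.63, 0.55, 0.55],  [-0.73, -0.65, -0.18],  [0.26, -0.51, 0.82]] @ diag([4.373813148938642, 1.5432824927205124, 0.19934313590840774]) @ [[-0.59, -0.16, 0.79], [-0.71, -0.37, -0.6], [0.40, -0.91, 0.1]]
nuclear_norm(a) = 6.12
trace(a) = 3.39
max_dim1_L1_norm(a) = 5.47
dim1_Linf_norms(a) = [2.67, 2.59, 1.4]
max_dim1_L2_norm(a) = 3.37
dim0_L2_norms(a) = [2.8, 0.94, 3.59]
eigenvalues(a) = [(0.71+0.42j), (0.71-0.42j), (1.97+0j)]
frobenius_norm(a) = 4.64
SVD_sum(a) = [[1.61, 0.45, -2.17],[1.89, 0.53, -2.54],[-0.67, -0.19, 0.91]] + [[-0.60, -0.32, -0.52], [0.71, 0.38, 0.61], [0.56, 0.3, 0.48]] + [[0.04, -0.1, 0.01], [-0.01, 0.03, -0.00], [0.06, -0.15, 0.02]]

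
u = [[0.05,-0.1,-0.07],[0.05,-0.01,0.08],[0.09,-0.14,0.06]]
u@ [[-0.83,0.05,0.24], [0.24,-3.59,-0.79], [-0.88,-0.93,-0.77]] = [[-0.00, 0.43, 0.14],[-0.11, -0.04, -0.04],[-0.16, 0.45, 0.09]]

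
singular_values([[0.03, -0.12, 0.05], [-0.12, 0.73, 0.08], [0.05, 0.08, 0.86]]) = [0.9, 0.72, 0.01]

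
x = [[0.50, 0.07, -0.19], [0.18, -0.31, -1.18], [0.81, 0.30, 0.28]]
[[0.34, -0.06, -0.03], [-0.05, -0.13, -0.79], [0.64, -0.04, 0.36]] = x @ [[0.76, -0.09, 0.18], [-0.09, 0.03, 0.09], [0.18, 0.09, 0.67]]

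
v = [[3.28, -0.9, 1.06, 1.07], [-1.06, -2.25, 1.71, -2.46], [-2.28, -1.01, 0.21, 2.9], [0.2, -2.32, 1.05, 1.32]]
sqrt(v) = [[1.88-0.01j, -0.20+0.08j, (0.37-0.06j), (0.2+0.08j)], [-0.47-0.12j, 0.22+1.29j, 0.33-0.87j, -0.35+1.18j], [(-0.96+0.01j), (-0.52-0.08j), (0.74+0.05j), (1.31-0.07j)], [0.00-0.06j, (-0.65+0.62j), (0.22-0.42j), (1.37+0.57j)]]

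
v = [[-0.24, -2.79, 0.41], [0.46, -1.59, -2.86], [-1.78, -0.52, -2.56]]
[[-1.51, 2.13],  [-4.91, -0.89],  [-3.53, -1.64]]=v @ [[-0.09,0.11], [0.74,-0.67], [1.29,0.70]]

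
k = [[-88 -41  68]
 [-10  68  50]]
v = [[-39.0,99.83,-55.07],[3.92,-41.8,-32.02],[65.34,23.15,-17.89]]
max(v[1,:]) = 3.92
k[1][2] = 50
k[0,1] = -41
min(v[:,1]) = -41.8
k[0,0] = -88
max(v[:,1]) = 99.83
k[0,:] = [-88, -41, 68]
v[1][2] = -32.02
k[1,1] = 68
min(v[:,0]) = -39.0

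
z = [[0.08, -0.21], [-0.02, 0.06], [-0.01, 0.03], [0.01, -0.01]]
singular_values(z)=[0.24, 0.01]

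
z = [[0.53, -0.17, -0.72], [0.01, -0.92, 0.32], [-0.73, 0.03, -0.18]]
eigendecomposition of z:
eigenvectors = [[-0.85, -0.39, 0.22],[0.08, -0.78, 0.96],[0.53, -0.49, 0.2]]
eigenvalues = [1.0, -0.71, -0.85]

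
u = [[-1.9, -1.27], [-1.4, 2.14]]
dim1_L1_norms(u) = [3.17, 3.54]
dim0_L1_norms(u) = [3.3, 3.41]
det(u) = -5.84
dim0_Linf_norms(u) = [1.9, 2.14]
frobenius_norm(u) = 3.43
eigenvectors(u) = [[-0.95, 0.27], [-0.30, -0.96]]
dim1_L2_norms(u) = [2.29, 2.56]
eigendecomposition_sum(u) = [[-2.11, -0.60], [-0.67, -0.19]] + [[0.21, -0.67], [-0.73, 2.33]]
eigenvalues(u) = [-2.3, 2.54]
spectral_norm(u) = 2.56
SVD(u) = [[-0.04,1.0], [1.00,0.04]] @ diag([2.5577592560690414, 2.284812374789918]) @ [[-0.51, 0.86], [-0.86, -0.51]]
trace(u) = 0.24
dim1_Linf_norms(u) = [1.9, 2.14]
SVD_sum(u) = [[0.06, -0.1], [-1.31, 2.19]] + [[-1.96,-1.17], [-0.09,-0.05]]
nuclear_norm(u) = 4.84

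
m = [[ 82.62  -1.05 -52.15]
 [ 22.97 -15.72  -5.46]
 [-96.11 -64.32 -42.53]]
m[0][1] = -1.05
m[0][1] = -1.05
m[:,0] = [82.62, 22.97, -96.11]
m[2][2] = -42.53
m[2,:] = [-96.11, -64.32, -42.53]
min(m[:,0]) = -96.11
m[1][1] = -15.72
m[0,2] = -52.15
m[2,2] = -42.53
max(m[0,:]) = 82.62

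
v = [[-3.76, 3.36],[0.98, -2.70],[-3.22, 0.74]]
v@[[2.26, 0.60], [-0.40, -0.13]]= [[-9.84, -2.69], [3.29, 0.94], [-7.57, -2.03]]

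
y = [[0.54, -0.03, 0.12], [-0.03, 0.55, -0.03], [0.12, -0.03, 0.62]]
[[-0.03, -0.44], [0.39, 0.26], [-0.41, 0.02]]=y @ [[0.13,-0.84], [0.68,0.43], [-0.65,0.21]]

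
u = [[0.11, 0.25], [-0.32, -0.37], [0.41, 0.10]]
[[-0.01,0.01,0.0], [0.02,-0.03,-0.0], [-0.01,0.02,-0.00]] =u @ [[-0.02,0.05,-0.01],[-0.03,0.03,0.02]]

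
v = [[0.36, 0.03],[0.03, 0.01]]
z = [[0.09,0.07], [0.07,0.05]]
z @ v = [[0.03,0.0], [0.03,0.00]]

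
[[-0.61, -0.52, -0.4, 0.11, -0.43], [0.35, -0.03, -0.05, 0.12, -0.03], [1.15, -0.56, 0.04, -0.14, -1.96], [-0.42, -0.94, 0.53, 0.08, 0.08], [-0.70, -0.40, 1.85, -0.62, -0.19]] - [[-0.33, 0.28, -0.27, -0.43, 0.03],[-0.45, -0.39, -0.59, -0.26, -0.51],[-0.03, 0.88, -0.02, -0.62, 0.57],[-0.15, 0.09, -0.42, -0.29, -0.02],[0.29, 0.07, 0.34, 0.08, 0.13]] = [[-0.28, -0.8, -0.13, 0.54, -0.46], [0.80, 0.36, 0.54, 0.38, 0.48], [1.18, -1.44, 0.06, 0.48, -2.53], [-0.27, -1.03, 0.95, 0.37, 0.1], [-0.99, -0.47, 1.51, -0.7, -0.32]]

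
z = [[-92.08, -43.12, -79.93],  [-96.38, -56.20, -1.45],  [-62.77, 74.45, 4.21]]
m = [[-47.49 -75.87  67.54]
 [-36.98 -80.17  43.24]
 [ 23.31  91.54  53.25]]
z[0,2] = -79.93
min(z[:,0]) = -96.38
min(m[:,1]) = -80.17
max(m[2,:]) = 91.54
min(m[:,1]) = -80.17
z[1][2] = -1.45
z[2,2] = 4.21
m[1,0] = -36.98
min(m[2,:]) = 23.31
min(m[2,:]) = 23.31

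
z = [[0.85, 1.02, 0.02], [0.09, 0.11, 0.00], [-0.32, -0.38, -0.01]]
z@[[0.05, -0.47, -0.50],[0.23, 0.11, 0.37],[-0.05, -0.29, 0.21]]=[[0.28, -0.29, -0.04], [0.03, -0.03, -0.0], [-0.1, 0.11, 0.02]]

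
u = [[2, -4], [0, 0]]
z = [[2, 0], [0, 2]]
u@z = [[4, -8], [0, 0]]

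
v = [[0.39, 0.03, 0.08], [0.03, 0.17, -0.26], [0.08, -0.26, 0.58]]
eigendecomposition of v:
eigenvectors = [[-0.17, 0.97, 0.18], [0.88, 0.23, -0.41], [0.44, -0.09, 0.89]]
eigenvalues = [0.03, 0.39, 0.72]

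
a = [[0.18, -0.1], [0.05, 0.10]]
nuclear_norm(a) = 0.32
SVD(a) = [[-1.00, 0.03], [0.03, 1.0]] @ diag([0.20599370740296896, 0.11165389608240288]) @ [[-0.87, 0.50], [0.50, 0.87]]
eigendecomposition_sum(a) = [[(0.09-0.02j), (-0.05+0.12j)], [0.02-0.06j, 0.05+0.08j]] + [[(0.09+0.02j), (-0.05-0.12j)], [(0.02+0.06j), (0.05-0.08j)]]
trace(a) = 0.28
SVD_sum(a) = [[0.18, -0.10], [-0.01, 0.0]] + [[0.00, 0.0],[0.06, 0.10]]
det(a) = 0.02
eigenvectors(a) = [[0.82+0.00j, (0.82-0j)], [0.33-0.48j, 0.33+0.48j]]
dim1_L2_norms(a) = [0.21, 0.11]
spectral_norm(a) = 0.21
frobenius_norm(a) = 0.23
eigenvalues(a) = [(0.14+0.06j), (0.14-0.06j)]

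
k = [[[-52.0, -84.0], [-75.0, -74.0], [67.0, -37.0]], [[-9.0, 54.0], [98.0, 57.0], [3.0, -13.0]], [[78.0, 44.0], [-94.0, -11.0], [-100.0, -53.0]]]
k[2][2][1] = -53.0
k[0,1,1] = -74.0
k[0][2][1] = -37.0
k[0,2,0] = 67.0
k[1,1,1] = 57.0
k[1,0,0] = -9.0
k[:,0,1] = [-84.0, 54.0, 44.0]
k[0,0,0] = -52.0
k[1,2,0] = 3.0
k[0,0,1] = -84.0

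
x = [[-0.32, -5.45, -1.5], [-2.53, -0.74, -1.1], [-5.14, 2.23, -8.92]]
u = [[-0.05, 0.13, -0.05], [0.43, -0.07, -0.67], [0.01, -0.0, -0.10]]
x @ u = [[-2.34, 0.34, 3.82], [-0.2, -0.28, 0.73], [1.13, -0.82, -0.35]]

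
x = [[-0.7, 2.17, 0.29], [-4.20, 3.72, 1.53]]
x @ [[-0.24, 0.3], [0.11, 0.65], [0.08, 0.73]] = [[0.43,  1.41], [1.54,  2.27]]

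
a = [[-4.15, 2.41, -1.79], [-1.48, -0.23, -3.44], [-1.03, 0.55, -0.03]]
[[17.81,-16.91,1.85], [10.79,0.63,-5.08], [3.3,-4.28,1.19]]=a @ [[-1.94, 1.89, -0.91], [2.23, -4.29, 0.56], [-2.45, -0.71, 1.83]]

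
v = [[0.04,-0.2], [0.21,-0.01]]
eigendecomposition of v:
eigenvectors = [[0.09+0.69j, 0.09-0.69j], [(0.72+0j), (0.72-0j)]]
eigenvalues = [(0.02+0.2j), (0.02-0.2j)]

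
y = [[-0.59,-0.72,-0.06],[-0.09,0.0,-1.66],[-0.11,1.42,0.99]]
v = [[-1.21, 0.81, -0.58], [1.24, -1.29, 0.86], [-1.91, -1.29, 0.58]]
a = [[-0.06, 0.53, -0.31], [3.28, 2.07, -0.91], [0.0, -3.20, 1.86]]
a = y @ v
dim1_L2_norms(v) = [1.57, 1.99, 2.38]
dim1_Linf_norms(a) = [0.53, 3.28, 3.2]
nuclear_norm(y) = 4.01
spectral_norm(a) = 4.84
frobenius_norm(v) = 3.47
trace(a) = 3.87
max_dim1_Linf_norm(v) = 1.91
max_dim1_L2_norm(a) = 3.98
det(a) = -0.04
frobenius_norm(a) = 5.47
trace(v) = -1.92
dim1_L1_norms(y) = [1.37, 1.75, 2.52]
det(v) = 0.01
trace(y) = 0.40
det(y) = -1.58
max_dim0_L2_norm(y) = 1.93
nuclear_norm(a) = 7.40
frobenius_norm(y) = 2.58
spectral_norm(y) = 2.17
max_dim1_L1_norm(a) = 6.26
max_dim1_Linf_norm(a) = 3.28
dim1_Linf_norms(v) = [1.21, 1.29, 1.91]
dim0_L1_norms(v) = [4.36, 3.39, 2.02]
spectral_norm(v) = 2.61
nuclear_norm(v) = 4.90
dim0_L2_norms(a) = [3.28, 3.85, 2.09]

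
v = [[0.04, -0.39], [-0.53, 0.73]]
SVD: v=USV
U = [[-0.37, 0.93], [0.93, 0.37]]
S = [0.97, 0.18]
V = [[-0.53, 0.85], [-0.85, -0.53]]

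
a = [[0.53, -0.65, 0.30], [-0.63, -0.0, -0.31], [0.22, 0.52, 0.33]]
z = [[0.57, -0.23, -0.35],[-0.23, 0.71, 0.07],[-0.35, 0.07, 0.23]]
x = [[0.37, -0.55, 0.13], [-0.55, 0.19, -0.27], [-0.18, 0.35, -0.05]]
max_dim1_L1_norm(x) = 1.05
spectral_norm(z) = 0.99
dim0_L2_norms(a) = [0.85, 0.83, 0.54]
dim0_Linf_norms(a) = [0.63, 0.65, 0.33]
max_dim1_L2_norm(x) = 0.68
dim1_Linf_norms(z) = [0.57, 0.71, 0.35]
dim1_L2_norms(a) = [0.89, 0.7, 0.65]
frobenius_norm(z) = 1.11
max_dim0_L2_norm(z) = 0.75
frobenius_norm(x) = 1.01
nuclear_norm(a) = 1.95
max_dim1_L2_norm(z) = 0.75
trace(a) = 0.86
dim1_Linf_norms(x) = [0.55, 0.55, 0.35]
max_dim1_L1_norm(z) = 1.15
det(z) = 0.00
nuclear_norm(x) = 1.29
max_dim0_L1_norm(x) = 1.1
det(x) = -0.00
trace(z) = 1.51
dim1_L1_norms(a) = [1.48, 0.94, 1.07]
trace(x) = 0.51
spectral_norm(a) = 1.05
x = z @ a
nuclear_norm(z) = 1.51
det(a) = -0.10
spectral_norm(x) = 0.95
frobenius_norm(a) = 1.31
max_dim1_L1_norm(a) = 1.48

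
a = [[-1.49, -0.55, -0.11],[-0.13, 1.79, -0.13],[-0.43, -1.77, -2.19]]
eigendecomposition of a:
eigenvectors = [[-0.15, -0.86, 0.14], [-0.04, -0.01, -0.91], [-0.99, 0.52, 0.38]]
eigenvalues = [-2.32, -1.43, 1.86]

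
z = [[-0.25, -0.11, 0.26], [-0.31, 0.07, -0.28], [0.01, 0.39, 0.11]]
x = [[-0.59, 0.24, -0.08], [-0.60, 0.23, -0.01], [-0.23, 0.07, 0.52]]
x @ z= [[0.07, 0.05, -0.23], [0.08, 0.08, -0.22], [0.04, 0.23, -0.02]]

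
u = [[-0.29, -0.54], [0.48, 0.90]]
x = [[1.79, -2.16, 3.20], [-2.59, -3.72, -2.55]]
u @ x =[[0.88, 2.64, 0.45], [-1.47, -4.38, -0.76]]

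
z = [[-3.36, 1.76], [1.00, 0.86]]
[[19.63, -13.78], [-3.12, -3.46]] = z @ [[-4.81,1.24], [1.97,-5.46]]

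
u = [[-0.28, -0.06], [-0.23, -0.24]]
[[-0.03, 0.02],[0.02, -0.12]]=u @ [[0.17,  -0.24], [-0.24,  0.74]]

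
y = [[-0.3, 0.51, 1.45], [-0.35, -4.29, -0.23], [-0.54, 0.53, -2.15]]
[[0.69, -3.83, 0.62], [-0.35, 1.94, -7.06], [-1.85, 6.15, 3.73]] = y @ [[0.82, -0.80, -2.28],[-0.02, -0.24, 1.87],[0.65, -2.72, -0.7]]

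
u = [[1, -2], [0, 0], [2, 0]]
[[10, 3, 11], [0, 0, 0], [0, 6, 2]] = u @ [[0, 3, 1], [-5, 0, -5]]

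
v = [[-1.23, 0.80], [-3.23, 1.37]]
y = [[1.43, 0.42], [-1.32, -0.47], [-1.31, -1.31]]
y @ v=[[-3.12,1.72], [3.14,-1.7], [5.84,-2.84]]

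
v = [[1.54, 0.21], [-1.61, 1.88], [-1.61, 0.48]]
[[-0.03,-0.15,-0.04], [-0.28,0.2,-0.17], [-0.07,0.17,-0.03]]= v@[[-0.00,-0.10,-0.01], [-0.15,0.02,-0.1]]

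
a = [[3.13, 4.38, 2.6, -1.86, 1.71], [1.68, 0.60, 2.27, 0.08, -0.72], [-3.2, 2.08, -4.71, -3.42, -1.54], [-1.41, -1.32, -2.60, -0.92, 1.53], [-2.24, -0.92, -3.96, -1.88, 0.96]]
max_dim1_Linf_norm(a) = 4.71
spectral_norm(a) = 9.72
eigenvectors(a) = [[0.19, 0.80, -0.80, -0.72, -0.69],[0.19, 0.35, -0.03, 0.23, -0.05],[-0.84, -0.01, 0.56, 0.51, 0.62],[-0.19, -0.35, -0.20, 0.07, -0.3],[-0.44, -0.34, -0.09, 0.40, 0.24]]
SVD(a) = [[-0.41, 0.82, 0.39, 0.09, 0.03],[-0.28, 0.08, -0.24, -0.92, -0.13],[0.62, 0.56, -0.51, 0.01, -0.19],[0.33, -0.07, 0.59, -0.16, -0.72],[0.5, 0.06, 0.43, -0.36, 0.66]] @ diag([9.722128928027898, 6.052109683165005, 3.123351152478187, 0.7590891424229205, 0.06032198531503186]) @ [[-0.55, -0.16, -0.77, -0.27, -0.05], [0.14, 0.80, -0.07, -0.58, 0.07], [0.21, -0.21, -0.12, -0.12, 0.94], [-0.37, 0.54, -0.11, 0.7, 0.27], [0.71, 0.06, -0.61, 0.3, -0.18]]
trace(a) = -0.94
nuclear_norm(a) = 19.72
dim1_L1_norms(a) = [13.68, 5.35, 14.95, 7.78, 9.96]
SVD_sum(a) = [[2.21, 0.65, 3.10, 1.09, 0.2], [1.52, 0.45, 2.13, 0.75, 0.14], [-3.34, -0.98, -4.67, -1.64, -0.3], [-1.75, -0.51, -2.44, -0.86, -0.16], [-2.70, -0.80, -3.78, -1.33, -0.24]] + [[0.69, 3.95, -0.34, -2.86, 0.35], [0.06, 0.37, -0.03, -0.26, 0.03], [0.47, 2.72, -0.24, -1.97, 0.24], [-0.06, -0.34, 0.03, 0.25, -0.03], [0.05, 0.31, -0.03, -0.22, 0.03]] + [[0.25, -0.26, -0.15, -0.14, 1.14],[-0.15, 0.16, 0.09, 0.09, -0.7],[-0.33, 0.34, 0.19, 0.18, -1.49],[0.38, -0.40, -0.23, -0.21, 1.74],[0.28, -0.29, -0.16, -0.16, 1.26]] + [[-0.03, 0.04, -0.01, 0.05, 0.02], [0.26, -0.37, 0.08, -0.49, -0.19], [-0.00, 0.01, -0.00, 0.01, 0.00], [0.04, -0.06, 0.01, -0.08, -0.03], [0.10, -0.15, 0.03, -0.19, -0.07]] + [[0.00, 0.00, -0.0, 0.00, -0.00], [-0.01, -0.00, 0.0, -0.00, 0.0], [-0.01, -0.00, 0.01, -0.00, 0.0], [-0.03, -0.0, 0.03, -0.01, 0.01], [0.03, 0.00, -0.02, 0.01, -0.01]]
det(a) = -8.42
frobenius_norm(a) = 11.89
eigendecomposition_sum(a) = [[0.65, -0.64, 1.22, 0.99, -0.17], [0.67, -0.65, 1.25, 1.02, -0.18], [-2.91, 2.84, -5.45, -4.44, 0.77], [-0.67, 0.65, -1.25, -1.02, 0.18], [-1.52, 1.49, -2.85, -2.32, 0.40]] + [[2.11, 3.97, 2.45, -1.59, -1.33], [0.91, 1.71, 1.06, -0.69, -0.57], [-0.03, -0.06, -0.04, 0.03, 0.02], [-0.92, -1.73, -1.07, 0.69, 0.58], [-0.91, -1.71, -1.05, 0.68, 0.57]] + [[0.58, -0.12, -0.93, -1.24, 2.52], [0.02, -0.0, -0.04, -0.05, 0.1], [-0.41, 0.09, 0.66, 0.87, -1.77], [0.15, -0.03, -0.24, -0.31, 0.64], [0.07, -0.01, -0.11, -0.14, 0.29]] + [[-0.23, 1.37, -0.02, 0.52, 0.31], [0.07, -0.44, 0.01, -0.17, -0.10], [0.16, -0.96, 0.01, -0.36, -0.22], [0.02, -0.13, 0.0, -0.05, -0.03], [0.13, -0.76, 0.01, -0.29, -0.17]] + [[0.01, -0.2, -0.12, -0.54, 0.39], [0.0, -0.01, -0.01, -0.04, 0.03], [-0.01, 0.18, 0.11, 0.49, -0.35], [0.01, -0.09, -0.05, -0.23, 0.17], [-0.01, 0.07, 0.04, 0.19, -0.14]]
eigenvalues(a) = [-6.06, 5.05, 1.21, -0.88, -0.26]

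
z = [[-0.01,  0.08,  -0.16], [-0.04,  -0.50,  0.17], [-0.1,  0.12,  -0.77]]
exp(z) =[[0.99,0.06,-0.11],[-0.04,0.61,0.09],[-0.07,0.06,0.47]]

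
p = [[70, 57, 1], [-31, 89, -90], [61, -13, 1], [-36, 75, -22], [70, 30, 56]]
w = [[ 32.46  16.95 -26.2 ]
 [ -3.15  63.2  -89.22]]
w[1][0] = -3.15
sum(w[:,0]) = 29.310000000000002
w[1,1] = 63.2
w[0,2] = -26.2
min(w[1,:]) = -89.22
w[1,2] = -89.22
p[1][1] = 89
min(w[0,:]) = -26.2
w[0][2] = -26.2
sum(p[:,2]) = -54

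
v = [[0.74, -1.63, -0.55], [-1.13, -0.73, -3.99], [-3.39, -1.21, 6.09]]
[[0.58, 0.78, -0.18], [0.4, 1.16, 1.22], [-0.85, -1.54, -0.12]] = v@ [[0.16, 0.11, -0.35], [-0.25, -0.34, 0.02], [-0.10, -0.26, -0.21]]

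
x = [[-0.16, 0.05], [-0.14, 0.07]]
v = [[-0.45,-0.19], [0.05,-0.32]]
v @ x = [[0.10,-0.04],[0.04,-0.02]]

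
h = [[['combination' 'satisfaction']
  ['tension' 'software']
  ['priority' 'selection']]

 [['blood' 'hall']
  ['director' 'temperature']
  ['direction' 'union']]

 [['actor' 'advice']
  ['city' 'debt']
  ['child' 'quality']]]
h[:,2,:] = [['priority', 'selection'], ['direction', 'union'], ['child', 'quality']]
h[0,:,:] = [['combination', 'satisfaction'], ['tension', 'software'], ['priority', 'selection']]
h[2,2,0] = 'child'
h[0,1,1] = 'software'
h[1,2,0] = 'direction'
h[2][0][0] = 'actor'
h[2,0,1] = 'advice'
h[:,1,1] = ['software', 'temperature', 'debt']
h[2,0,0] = 'actor'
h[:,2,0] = ['priority', 'direction', 'child']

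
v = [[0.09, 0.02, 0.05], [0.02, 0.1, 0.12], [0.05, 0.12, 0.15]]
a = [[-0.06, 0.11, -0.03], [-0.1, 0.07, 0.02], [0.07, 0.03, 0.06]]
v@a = [[-0.0, 0.01, 0.00], [-0.00, 0.01, 0.01], [-0.00, 0.02, 0.01]]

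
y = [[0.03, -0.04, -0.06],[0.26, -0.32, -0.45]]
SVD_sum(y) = [[0.03, -0.04, -0.06], [0.26, -0.32, -0.45]] + [[-0.00, 0.00, -0.00], [0.0, -0.00, 0.00]]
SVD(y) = [[-0.13,-0.99], [-0.99,0.13]] @ diag([0.6152908719632477, 0.004140395960113608]) @ [[-0.43, 0.52, 0.74],  [0.77, -0.21, 0.60]]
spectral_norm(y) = 0.62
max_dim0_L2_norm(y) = 0.45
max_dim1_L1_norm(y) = 1.03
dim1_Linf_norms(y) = [0.06, 0.45]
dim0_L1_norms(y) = [0.29, 0.36, 0.51]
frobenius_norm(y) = 0.62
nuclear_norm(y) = 0.62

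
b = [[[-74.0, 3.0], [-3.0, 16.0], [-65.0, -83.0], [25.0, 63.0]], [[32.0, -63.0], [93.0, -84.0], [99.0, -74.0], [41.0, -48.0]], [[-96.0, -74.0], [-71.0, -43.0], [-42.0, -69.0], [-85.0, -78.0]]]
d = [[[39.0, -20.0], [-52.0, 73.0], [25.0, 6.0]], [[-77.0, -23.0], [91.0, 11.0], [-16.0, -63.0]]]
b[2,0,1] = -74.0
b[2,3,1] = -78.0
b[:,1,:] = [[-3.0, 16.0], [93.0, -84.0], [-71.0, -43.0]]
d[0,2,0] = 25.0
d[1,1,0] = 91.0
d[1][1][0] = 91.0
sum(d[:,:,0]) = 10.0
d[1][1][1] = 11.0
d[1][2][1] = -63.0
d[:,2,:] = [[25.0, 6.0], [-16.0, -63.0]]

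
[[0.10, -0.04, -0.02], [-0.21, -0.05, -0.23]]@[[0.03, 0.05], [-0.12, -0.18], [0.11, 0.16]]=[[0.01, 0.01], [-0.03, -0.04]]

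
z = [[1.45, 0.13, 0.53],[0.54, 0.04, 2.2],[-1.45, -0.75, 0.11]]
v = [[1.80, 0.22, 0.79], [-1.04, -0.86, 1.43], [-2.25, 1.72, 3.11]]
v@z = [[1.58,-0.35,1.52],[-4.05,-1.24,-2.29],[-6.84,-2.56,2.93]]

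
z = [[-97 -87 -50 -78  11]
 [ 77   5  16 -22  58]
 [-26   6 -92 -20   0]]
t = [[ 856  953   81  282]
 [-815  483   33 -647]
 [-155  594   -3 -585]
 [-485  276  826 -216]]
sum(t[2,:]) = -149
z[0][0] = -97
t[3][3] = -216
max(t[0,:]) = 953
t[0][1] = 953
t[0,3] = 282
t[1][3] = -647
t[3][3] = -216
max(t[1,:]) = 483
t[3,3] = -216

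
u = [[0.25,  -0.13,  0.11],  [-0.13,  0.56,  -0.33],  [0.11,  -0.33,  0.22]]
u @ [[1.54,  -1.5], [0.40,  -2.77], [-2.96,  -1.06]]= [[0.01, -0.13], [1.0, -1.01], [-0.61, 0.52]]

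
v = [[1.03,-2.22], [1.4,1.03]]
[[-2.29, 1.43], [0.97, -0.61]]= v @ [[-0.05, 0.03], [1.01, -0.63]]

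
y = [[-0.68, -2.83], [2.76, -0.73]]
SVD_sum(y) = [[0.49, -2.61], [0.23, -1.21]] + [[-1.17, -0.22], [2.53, 0.48]]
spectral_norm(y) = 2.93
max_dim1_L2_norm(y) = 2.91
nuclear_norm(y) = 5.77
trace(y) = -1.41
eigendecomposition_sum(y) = [[-0.34+1.40j, -1.42-0.36j], [1.38+0.35j, -0.36+1.39j]] + [[(-0.34-1.4j), (-1.42+0.36j)], [(1.38-0.35j), -0.36-1.39j]]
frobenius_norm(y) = 4.08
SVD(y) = [[0.91, 0.42], [0.42, -0.91]] @ diag([2.9255539070311958, 2.83953065436077]) @ [[0.19, -0.98], [-0.98, -0.19]]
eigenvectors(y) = [[(0.71+0j), 0.71-0.00j], [0.01-0.70j, (0.01+0.7j)]]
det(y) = 8.31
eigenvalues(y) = [(-0.7+2.79j), (-0.7-2.79j)]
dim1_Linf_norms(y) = [2.83, 2.76]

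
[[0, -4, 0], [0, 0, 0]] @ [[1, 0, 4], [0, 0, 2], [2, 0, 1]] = [[0, 0, -8], [0, 0, 0]]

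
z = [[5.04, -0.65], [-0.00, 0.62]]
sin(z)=[[-0.95,0.22], [0.0,0.58]]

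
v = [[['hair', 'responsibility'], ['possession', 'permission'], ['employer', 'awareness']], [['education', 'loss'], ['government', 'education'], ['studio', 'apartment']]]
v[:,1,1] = ['permission', 'education']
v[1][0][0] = 'education'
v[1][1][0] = 'government'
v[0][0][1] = 'responsibility'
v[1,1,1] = 'education'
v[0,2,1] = 'awareness'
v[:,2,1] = ['awareness', 'apartment']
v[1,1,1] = 'education'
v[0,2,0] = 'employer'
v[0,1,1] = 'permission'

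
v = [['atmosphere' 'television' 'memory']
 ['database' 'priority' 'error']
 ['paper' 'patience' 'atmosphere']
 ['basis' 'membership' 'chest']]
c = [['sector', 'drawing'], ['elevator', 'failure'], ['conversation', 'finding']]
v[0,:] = ['atmosphere', 'television', 'memory']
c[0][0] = 'sector'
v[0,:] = ['atmosphere', 'television', 'memory']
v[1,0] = 'database'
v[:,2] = ['memory', 'error', 'atmosphere', 'chest']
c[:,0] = ['sector', 'elevator', 'conversation']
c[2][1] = 'finding'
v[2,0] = 'paper'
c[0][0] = 'sector'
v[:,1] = ['television', 'priority', 'patience', 'membership']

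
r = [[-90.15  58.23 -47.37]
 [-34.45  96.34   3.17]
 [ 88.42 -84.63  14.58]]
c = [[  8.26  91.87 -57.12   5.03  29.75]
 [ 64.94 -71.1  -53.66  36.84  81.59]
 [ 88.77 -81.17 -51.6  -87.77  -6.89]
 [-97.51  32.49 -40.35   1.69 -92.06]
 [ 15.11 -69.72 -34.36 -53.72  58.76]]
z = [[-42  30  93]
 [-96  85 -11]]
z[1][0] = -96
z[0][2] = 93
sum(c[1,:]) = 58.610000000000014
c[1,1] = -71.1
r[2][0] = 88.42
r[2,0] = 88.42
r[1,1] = 96.34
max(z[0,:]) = 93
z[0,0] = -42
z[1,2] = -11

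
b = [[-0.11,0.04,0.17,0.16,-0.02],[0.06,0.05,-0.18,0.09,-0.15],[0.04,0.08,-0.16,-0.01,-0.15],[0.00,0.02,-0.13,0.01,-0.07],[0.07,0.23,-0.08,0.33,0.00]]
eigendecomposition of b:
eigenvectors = [[-0.36-0.32j, (-0.36+0.32j), (0.93+0j), 0.88+0.00j, 0.37+0.00j],[-0.01-0.37j, (-0.01+0.37j), (-0.32+0j), (-0.45+0j), (0.17+0j)],[(0.03-0.35j), (0.03+0.35j), (-0.16+0j), 0.07+0.00j, 0.54+0.00j],[0.14-0.21j, (0.14+0.21j), (-0.05+0j), 0.16+0.00j, (-0.25+0j)],[(-0.66+0j), (-0.66-0j), (0.08+0j), (-0.05+0j), -0.69+0.00j]]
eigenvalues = [(-0.02+0.22j), (-0.02-0.22j), (-0.16+0j), (-0.09+0j), (0.09+0j)]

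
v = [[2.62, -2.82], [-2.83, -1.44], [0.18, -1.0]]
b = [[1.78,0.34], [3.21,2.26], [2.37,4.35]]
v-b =[[0.84, -3.16],  [-6.04, -3.70],  [-2.19, -5.35]]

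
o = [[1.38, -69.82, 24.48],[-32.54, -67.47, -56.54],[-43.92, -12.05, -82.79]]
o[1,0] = -32.54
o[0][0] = 1.38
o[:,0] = [1.38, -32.54, -43.92]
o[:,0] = [1.38, -32.54, -43.92]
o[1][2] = -56.54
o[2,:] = [-43.92, -12.05, -82.79]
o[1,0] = -32.54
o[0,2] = 24.48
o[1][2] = -56.54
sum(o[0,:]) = -43.959999999999994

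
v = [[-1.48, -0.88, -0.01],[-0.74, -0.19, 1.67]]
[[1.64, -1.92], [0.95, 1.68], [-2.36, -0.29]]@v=[[-1.01,  -1.08,  -3.22], [-2.65,  -1.16,  2.8], [3.71,  2.13,  -0.46]]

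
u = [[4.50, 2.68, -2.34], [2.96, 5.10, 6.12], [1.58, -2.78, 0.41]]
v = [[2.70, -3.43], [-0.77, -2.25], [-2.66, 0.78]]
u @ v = [[16.31, -23.29],[-12.21, -16.85],[5.32, 1.16]]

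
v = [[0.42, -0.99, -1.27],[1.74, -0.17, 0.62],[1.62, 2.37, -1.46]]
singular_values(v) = [3.27, 1.77, 1.66]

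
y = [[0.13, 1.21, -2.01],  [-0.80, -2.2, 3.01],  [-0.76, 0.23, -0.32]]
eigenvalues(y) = [0.63, -0.39, -2.63]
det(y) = 0.65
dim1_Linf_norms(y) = [2.01, 3.01, 0.76]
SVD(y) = [[-0.52,0.29,0.8], [0.85,0.24,0.47], [-0.06,0.93,-0.37]] @ diag([4.472516141105298, 0.8732893268777415, 0.16752647287520275]) @ [[-0.16, -0.56, 0.81], [-0.99, 0.03, -0.17], [0.07, -0.83, -0.56]]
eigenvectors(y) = [[-0.46, 0.29, 0.54], [0.70, 0.78, -0.8], [0.54, 0.55, 0.26]]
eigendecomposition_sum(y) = [[0.38,0.13,-0.39],[-0.58,-0.2,0.59],[-0.44,-0.15,0.45]] + [[-0.14, -0.09, 0.0], [-0.38, -0.26, 0.01], [-0.27, -0.18, 0.00]] + [[-0.11, 1.17, -1.62], [0.16, -1.75, 2.42], [-0.05, 0.56, -0.78]]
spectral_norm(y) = 4.47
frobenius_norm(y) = 4.56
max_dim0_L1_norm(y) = 5.34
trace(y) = -2.39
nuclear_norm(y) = 5.51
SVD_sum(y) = [[0.37, 1.31, -1.89], [-0.6, -2.14, 3.09], [0.04, 0.15, -0.22]] + [[-0.25, 0.01, -0.04],[-0.21, 0.01, -0.04],[-0.8, 0.03, -0.14]] + [[0.01, -0.11, -0.08], [0.01, -0.06, -0.04], [-0.00, 0.05, 0.03]]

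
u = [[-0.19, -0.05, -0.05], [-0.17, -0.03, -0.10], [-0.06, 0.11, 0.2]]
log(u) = [[-1.58+2.79j, (0.12+0.46j), (0.08+0.43j)], [1.42+2.30j, (-3.25+0.38j), (-0.55+0.36j)], [(-0.9-0.2j), (1.1-0.03j), -1.43-0.03j]]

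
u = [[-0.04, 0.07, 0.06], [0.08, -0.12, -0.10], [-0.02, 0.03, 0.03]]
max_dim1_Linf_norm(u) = 0.12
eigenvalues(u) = [(-0.14+0j), (0.01+0j), (0.01-0j)]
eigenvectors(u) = [[-0.47+0.00j, -0.77+0.00j, (-0.77-0j)], [(0.86+0j), -0.38+0.32j, -0.38-0.32j], [(-0.21+0j), -0.13-0.39j, (-0.13+0.39j)]]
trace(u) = -0.13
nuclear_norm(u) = 0.22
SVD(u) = [[-0.48, -0.78, -0.40],[0.85, -0.53, 0.01],[-0.23, -0.33, 0.92]] @ diag([0.2074951864693115, 0.005931765223794917, 0.003249885135725518]) @ [[0.44,-0.68,-0.58],[-0.83,-0.07,-0.55],[-0.34,-0.73,0.6]]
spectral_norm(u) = 0.21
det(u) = -0.00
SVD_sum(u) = [[-0.04, 0.07, 0.06], [0.08, -0.12, -0.10], [-0.02, 0.03, 0.03]] + [[0.0, 0.00, 0.0], [0.00, 0.0, 0.00], [0.0, 0.00, 0.00]] + [[0.00, 0.0, -0.00], [-0.00, -0.00, 0.0], [-0.0, -0.0, 0.00]]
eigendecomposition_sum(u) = [[-0.04+0.00j, (0.07-0j), 0.05-0.00j], [0.08-0.00j, (-0.12+0j), (-0.1+0j)], [(-0.02+0j), (0.03-0j), (0.02-0j)]] + [[0j, -0j, 0.00-0.01j],[0.00+0.00j, 0.00-0.00j, -0.00-0.00j],[(-0+0j), 0.00+0.00j, 0.00+0.00j]] + [[0.00-0.00j, 0j, 0.00+0.01j], [0.00-0.00j, 0.00+0.00j, (-0+0j)], [(-0-0j), -0j, 0.00-0.00j]]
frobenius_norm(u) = 0.21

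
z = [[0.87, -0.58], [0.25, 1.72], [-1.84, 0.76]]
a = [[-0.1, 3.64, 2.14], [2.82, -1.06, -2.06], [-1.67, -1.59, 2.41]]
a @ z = [[-3.11, 7.95], [5.98, -5.02], [-6.28, 0.07]]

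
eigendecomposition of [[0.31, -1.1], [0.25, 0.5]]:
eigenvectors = [[0.90+0.00j,(0.9-0j)], [-0.08-0.42j,(-0.08+0.42j)]]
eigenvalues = [(0.4+0.52j), (0.4-0.52j)]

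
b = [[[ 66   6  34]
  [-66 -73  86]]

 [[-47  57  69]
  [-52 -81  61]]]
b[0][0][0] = 66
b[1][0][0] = -47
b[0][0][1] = 6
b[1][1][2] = 61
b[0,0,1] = 6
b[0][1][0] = -66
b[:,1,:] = [[-66, -73, 86], [-52, -81, 61]]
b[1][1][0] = -52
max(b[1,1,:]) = 61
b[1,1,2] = 61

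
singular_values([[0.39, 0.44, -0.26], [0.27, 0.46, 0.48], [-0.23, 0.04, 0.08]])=[0.81, 0.54, 0.18]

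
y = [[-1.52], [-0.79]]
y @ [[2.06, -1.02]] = [[-3.13, 1.55], [-1.63, 0.81]]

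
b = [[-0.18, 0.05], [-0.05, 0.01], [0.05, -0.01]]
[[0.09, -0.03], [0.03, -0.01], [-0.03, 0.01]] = b @ [[-0.49, 0.26], [0.08, 0.29]]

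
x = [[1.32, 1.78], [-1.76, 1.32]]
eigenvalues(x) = [(1.32+1.77j), (1.32-1.77j)]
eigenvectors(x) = [[(0.71+0j), (0.71-0j)], [0.00+0.71j, 0.00-0.71j]]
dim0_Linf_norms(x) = [1.76, 1.78]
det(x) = 4.88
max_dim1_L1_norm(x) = 3.1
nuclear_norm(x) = 4.42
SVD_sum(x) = [[0.66,2.00], [0.22,0.66]] + [[0.66, -0.22], [-1.98, 0.66]]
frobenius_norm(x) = 3.12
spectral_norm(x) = 2.22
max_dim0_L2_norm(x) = 2.22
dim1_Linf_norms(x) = [1.78, 1.76]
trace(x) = 2.64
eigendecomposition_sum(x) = [[0.66+0.88j, (0.89-0.66j)], [-0.88+0.66j, (0.66+0.88j)]] + [[0.66-0.88j, (0.89+0.66j)],[-0.88-0.66j, (0.66-0.88j)]]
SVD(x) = [[0.95, 0.31], [0.31, -0.95]] @ diag([2.218008152158864, 2.198008152158864]) @ [[0.31, 0.95], [0.95, -0.31]]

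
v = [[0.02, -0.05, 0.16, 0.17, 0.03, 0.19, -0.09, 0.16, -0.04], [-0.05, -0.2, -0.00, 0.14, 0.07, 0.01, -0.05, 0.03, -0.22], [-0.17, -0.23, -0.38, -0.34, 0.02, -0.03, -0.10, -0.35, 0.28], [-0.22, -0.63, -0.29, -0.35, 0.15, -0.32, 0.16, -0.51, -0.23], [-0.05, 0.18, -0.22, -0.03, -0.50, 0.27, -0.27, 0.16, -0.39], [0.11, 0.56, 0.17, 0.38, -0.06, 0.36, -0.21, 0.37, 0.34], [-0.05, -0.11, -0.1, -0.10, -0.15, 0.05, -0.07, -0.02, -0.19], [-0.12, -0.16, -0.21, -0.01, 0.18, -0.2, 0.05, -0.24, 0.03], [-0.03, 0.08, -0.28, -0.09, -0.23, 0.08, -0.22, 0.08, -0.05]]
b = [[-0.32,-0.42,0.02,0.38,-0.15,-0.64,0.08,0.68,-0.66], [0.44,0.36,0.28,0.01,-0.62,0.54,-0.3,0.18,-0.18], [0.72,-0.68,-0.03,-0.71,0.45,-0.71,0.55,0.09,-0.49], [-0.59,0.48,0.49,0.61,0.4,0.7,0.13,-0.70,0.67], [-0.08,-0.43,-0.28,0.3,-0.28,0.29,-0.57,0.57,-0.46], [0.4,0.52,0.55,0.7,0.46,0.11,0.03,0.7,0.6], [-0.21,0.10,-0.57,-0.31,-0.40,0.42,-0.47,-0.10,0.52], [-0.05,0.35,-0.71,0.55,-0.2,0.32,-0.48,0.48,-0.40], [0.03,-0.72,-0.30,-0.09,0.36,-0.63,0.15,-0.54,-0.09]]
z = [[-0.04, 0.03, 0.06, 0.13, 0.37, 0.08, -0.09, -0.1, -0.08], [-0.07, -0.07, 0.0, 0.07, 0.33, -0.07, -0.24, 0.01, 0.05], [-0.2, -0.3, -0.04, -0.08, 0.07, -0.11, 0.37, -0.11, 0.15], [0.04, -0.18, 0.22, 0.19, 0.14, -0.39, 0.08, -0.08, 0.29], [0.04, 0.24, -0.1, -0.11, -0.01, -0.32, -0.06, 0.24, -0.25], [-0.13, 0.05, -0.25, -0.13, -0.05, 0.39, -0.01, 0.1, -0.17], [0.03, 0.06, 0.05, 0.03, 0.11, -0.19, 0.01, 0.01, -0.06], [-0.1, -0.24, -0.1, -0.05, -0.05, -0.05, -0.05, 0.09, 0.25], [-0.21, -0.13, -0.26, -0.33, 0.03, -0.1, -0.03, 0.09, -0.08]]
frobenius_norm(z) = 1.47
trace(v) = -1.41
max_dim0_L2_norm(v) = 0.94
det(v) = 0.00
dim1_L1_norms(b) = [3.35, 2.91, 4.43, 4.77, 3.26, 4.07, 3.1, 3.54, 2.91]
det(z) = -0.00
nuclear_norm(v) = 3.91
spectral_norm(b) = 2.54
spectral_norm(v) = 1.59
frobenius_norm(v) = 2.01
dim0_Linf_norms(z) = [0.21, 0.3, 0.26, 0.33, 0.37, 0.39, 0.37, 0.24, 0.29]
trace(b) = 0.37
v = z @ b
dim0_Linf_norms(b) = [0.72, 0.72, 0.71, 0.71, 0.62, 0.71, 0.57, 0.7, 0.67]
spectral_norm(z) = 0.89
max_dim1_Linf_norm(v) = 0.63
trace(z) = 0.44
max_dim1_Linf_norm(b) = 0.72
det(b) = 0.11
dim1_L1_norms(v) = [0.91, 0.77, 1.9, 2.86, 2.07, 2.56, 0.84, 1.2, 1.14]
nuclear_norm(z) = 3.32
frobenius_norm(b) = 4.08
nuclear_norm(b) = 10.08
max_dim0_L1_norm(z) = 1.7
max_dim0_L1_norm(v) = 2.2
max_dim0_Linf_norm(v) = 0.63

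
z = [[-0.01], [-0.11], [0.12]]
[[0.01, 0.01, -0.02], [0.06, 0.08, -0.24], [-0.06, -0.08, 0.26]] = z @[[-0.54,-0.7,2.18]]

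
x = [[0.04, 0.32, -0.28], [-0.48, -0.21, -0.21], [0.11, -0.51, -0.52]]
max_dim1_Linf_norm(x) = 0.52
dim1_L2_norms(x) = [0.43, 0.56, 0.74]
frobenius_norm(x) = 1.02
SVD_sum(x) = [[0.01, 0.03, 0.03],[-0.06, -0.26, -0.25],[-0.11, -0.50, -0.48]] + [[0.14,0.01,-0.05],[-0.39,-0.03,0.12],[0.21,0.02,-0.07]] + [[-0.11, 0.28, -0.26],[-0.03, 0.09, -0.08],[0.01, -0.03, 0.03]]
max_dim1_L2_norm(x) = 0.74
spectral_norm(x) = 0.79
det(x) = -0.16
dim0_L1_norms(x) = [0.63, 1.04, 1.01]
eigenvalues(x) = [(0.04+0.46j), (0.04-0.46j), (-0.76+0j)]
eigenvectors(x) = [[(-0.67+0j),-0.67-0.00j,(0.13+0j)], [(0.11-0.58j),0.11+0.58j,(0.45+0j)], [0.12+0.43j,(0.12-0.43j),0.88+0.00j]]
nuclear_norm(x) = 1.70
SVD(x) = [[-0.05, -0.3, -0.95], [0.47, 0.83, -0.29], [0.88, -0.46, 0.10]] @ diag([0.7938077061947452, 0.48808777365961736, 0.4186163527501468]) @ [[-0.16, -0.71, -0.68],[-0.95, -0.08, 0.31],[0.27, -0.70, 0.66]]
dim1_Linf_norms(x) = [0.32, 0.48, 0.52]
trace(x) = -0.69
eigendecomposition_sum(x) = [[(0.03+0.22j), 0.19-0.03j, (-0.1-0.02j)], [(-0.2-0.01j), (-0+0.17j), 0.03-0.08j], [(0.14-0.06j), (-0.06-0.12j), 0.01+0.07j]] + [[0.03-0.22j,(0.19+0.03j),(-0.1+0.02j)], [-0.20+0.01j,(-0-0.17j),(0.03+0.08j)], [(0.14+0.06j),(-0.06+0.12j),0.01-0.07j]] + [[-0.02-0.00j, (-0.06-0j), -0.08-0.00j],[-0.08-0.00j, -0.20-0.00j, (-0.27-0j)],[-0.17-0.00j, (-0.4-0j), -0.54-0.00j]]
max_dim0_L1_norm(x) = 1.04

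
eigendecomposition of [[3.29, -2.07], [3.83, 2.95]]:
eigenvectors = [[0.04+0.59j, 0.04-0.59j], [(0.81+0j), 0.81-0.00j]]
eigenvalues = [(3.12+2.81j), (3.12-2.81j)]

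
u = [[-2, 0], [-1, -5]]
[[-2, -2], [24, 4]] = u@ [[1, 1], [-5, -1]]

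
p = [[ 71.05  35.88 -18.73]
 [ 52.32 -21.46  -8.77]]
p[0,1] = 35.88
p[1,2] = -8.77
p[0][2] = -18.73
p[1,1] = -21.46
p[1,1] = -21.46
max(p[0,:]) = 71.05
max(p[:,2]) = -8.77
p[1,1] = -21.46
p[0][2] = -18.73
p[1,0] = 52.32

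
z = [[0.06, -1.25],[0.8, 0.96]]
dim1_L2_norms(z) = [1.25, 1.25]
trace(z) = 1.02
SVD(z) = [[-0.71, 0.71], [0.71, 0.71]] @ diag([1.6479842830753968, 0.6417536932004915]) @ [[0.32, 0.95], [0.95, -0.32]]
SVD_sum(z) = [[-0.37,-1.11],[0.37,1.10]] + [[0.43,-0.14], [0.43,-0.14]]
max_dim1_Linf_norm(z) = 1.25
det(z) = 1.06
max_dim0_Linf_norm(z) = 1.25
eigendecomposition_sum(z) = [[(0.03+0.58j), (-0.62+0.36j)], [(0.4-0.23j), 0.48+0.32j]] + [[0.03-0.58j, -0.63-0.36j],[0.40+0.23j, 0.48-0.32j]]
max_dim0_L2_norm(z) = 1.58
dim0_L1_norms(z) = [0.86, 2.21]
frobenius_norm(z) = 1.77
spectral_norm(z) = 1.65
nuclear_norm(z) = 2.29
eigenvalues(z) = [(0.51+0.89j), (0.51-0.89j)]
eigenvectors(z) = [[0.78+0.00j, 0.78-0.00j], [(-0.28-0.56j), -0.28+0.56j]]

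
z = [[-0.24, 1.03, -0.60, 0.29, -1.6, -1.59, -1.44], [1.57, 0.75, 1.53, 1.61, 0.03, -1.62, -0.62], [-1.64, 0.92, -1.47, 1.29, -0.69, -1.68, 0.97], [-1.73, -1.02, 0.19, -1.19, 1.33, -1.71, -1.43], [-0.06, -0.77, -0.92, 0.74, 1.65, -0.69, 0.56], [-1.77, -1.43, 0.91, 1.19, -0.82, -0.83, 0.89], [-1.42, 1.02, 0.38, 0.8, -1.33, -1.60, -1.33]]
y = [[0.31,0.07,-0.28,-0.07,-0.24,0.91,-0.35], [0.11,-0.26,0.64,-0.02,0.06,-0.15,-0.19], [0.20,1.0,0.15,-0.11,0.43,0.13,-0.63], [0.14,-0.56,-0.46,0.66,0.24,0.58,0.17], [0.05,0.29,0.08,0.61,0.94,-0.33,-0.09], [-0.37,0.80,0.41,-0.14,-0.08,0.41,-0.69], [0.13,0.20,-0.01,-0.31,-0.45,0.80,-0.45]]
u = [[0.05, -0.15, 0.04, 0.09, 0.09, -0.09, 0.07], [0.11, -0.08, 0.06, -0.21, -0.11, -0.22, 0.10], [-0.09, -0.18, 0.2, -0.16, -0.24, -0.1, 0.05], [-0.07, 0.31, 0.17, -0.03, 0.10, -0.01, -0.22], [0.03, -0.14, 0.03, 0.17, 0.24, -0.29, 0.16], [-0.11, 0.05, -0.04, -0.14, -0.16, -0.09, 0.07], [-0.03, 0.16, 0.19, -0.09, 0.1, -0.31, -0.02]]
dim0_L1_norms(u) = [0.49, 1.07, 0.73, 0.89, 1.04, 1.11, 0.69]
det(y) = -0.00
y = z @ u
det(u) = -0.00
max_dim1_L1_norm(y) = 2.9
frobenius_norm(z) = 8.28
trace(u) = 0.27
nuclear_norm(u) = 2.09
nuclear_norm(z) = 19.19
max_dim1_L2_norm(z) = 3.5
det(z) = 220.50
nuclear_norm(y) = 6.17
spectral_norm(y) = 1.96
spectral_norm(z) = 5.14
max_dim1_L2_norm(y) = 1.29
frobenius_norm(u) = 1.01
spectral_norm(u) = 0.60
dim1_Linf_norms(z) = [1.6, 1.62, 1.68, 1.73, 1.65, 1.77, 1.6]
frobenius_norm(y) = 3.02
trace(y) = 1.76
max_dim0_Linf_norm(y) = 1.0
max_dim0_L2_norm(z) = 3.82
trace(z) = -2.66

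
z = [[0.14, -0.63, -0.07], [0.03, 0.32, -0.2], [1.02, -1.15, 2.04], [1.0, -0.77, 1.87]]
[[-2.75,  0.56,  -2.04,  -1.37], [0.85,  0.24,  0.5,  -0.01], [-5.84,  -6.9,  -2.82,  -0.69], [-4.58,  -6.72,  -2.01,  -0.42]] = z @[[-3.46, -1.85, -2.39, -2.77],[3.5, -0.96, 2.57, 1.35],[0.84, -3.00, 1.26, 1.81]]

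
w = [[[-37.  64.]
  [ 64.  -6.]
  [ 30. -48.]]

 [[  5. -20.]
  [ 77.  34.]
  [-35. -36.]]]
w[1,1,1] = 34.0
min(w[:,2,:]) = -48.0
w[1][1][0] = 77.0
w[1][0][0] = 5.0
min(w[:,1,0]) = 64.0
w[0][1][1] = -6.0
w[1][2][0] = -35.0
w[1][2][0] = -35.0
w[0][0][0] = -37.0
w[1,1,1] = 34.0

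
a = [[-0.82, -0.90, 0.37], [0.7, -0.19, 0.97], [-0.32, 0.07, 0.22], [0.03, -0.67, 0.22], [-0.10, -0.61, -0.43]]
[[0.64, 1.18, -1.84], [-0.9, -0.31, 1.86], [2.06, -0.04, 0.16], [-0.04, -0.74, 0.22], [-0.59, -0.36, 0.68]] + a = [[-0.18, 0.28, -1.47], [-0.2, -0.5, 2.83], [1.74, 0.03, 0.38], [-0.01, -1.41, 0.44], [-0.69, -0.97, 0.25]]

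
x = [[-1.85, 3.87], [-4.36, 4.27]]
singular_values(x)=[7.36, 1.22]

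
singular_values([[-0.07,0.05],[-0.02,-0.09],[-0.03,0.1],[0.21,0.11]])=[0.25, 0.15]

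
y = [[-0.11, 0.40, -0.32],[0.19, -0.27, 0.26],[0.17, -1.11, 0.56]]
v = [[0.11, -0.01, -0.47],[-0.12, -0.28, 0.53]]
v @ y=[[-0.09, 0.57, -0.3], [0.05, -0.56, 0.26]]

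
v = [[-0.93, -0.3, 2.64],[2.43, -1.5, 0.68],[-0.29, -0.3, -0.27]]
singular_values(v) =[2.94, 2.82, 0.46]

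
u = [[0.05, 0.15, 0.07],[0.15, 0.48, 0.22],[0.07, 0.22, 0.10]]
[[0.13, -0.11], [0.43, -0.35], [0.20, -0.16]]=u @ [[-0.39, -0.35],[0.54, 0.71],[1.04, -2.90]]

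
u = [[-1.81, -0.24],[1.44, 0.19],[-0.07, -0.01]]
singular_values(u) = [2.33, 0.0]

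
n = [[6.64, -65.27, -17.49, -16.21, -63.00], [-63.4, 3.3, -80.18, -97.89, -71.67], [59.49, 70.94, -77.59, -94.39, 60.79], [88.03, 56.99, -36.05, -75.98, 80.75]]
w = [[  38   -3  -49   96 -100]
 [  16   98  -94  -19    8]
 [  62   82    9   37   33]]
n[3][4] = 80.75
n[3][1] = 56.99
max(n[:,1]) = 70.94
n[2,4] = 60.79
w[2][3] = 37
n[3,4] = 80.75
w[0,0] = 38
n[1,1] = 3.3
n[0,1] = -65.27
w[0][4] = -100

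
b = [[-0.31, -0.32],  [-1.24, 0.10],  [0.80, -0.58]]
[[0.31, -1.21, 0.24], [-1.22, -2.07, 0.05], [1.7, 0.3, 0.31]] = b @ [[0.84, 1.83, -0.09], [-1.77, 2.01, -0.66]]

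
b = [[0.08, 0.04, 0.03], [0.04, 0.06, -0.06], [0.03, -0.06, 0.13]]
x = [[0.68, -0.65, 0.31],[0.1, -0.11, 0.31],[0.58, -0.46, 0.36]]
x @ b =[[0.04, -0.03, 0.1], [0.01, -0.02, 0.05], [0.04, -0.03, 0.09]]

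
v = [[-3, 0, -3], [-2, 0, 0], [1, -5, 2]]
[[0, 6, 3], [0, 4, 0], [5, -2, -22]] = v @ [[0, -2, 0], [-1, 0, 4], [0, 0, -1]]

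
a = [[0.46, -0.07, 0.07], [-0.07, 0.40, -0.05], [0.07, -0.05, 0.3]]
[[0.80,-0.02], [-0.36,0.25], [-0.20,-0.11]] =a@[[1.8,  0.08], [-0.74,  0.6], [-1.21,  -0.27]]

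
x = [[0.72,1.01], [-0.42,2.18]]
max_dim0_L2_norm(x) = 2.4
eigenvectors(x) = [[-0.93, -0.69], [-0.37, -0.72]]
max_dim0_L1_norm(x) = 3.19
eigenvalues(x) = [1.12, 1.78]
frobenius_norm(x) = 2.54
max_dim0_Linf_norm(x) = 2.18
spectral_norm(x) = 2.40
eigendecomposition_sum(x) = [[1.8, -1.72], [0.71, -0.68]] + [[-1.08,2.73], [-1.13,2.86]]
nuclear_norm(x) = 3.23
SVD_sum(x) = [[-0.04, 0.98],[-0.08, 2.19]] + [[0.76, 0.03], [-0.34, -0.01]]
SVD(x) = [[0.41,0.91],  [0.91,-0.41]] @ diag([2.4040550505638505, 0.8293487287374601]) @ [[-0.04, 1.00], [1.00, 0.04]]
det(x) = 1.99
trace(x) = 2.90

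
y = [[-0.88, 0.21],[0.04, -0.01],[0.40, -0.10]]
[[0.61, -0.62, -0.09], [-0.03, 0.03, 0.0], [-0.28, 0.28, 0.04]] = y @ [[-0.78, 0.72, 0.26],[-0.36, 0.08, 0.64]]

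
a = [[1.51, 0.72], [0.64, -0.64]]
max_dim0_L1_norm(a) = 2.15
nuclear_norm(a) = 2.54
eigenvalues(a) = [1.71, -0.84]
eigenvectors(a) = [[0.96, -0.29],[0.26, 0.96]]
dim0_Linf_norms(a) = [1.51, 0.72]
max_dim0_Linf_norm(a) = 1.51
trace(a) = 0.87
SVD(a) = [[-0.97, -0.23], [-0.23, 0.97]] @ diag([1.7088513254537585, 0.8351809070464509]) @ [[-0.95, -0.32],  [0.32, -0.95]]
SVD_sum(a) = [[1.57, 0.54], [0.38, 0.13]] + [[-0.06, 0.18],[0.26, -0.77]]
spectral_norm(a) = 1.71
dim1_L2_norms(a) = [1.67, 0.91]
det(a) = -1.43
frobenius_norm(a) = 1.90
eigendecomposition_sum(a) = [[1.57,0.48], [0.43,0.13]] + [[-0.06, 0.24], [0.21, -0.77]]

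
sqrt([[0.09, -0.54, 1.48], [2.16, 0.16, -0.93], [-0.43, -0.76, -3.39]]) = [[0.82+0.00j, (-0.38-0.12j), 0.45-0.59j], [1.21-0.00j, 0.96+0.16j, (-0.01+0.77j)], [(-0.24-0j), (-0.2+0.35j), 0.00+1.74j]]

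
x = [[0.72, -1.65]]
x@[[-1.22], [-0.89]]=[[0.59]]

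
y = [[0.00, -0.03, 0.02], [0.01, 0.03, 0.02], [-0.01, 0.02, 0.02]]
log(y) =[[-3.96,-1.67,1.61], [0.62,-3.21,0.31], [-0.71,0.22,-3.55]]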